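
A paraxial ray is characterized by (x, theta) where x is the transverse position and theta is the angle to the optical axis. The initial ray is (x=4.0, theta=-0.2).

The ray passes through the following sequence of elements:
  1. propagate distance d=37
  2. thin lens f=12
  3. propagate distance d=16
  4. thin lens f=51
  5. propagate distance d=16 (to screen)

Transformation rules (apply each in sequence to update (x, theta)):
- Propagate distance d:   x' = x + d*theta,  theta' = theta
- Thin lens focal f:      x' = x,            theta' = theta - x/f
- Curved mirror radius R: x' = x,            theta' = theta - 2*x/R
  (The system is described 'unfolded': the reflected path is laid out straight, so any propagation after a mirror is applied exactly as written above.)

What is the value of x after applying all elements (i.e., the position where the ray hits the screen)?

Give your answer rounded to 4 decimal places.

Initial: x=4.0000 theta=-0.2000
After 1 (propagate distance d=37): x=-3.4000 theta=-0.2000
After 2 (thin lens f=12): x=-3.4000 theta=1/12 (≈0.0833)
After 3 (propagate distance d=16): x=-31/15 (≈-2.0667) theta=1/12 (≈0.0833)
After 4 (thin lens f=51): x=-31/15 (≈-2.0667) theta=379/3060 (≈0.1239)
After 5 (propagate distance d=16 (to screen)): x=-13/153 (≈-0.0850) theta=379/3060 (≈0.1239)
Rounded to 4 decimal places: x = -0.0850

Answer: -0.0850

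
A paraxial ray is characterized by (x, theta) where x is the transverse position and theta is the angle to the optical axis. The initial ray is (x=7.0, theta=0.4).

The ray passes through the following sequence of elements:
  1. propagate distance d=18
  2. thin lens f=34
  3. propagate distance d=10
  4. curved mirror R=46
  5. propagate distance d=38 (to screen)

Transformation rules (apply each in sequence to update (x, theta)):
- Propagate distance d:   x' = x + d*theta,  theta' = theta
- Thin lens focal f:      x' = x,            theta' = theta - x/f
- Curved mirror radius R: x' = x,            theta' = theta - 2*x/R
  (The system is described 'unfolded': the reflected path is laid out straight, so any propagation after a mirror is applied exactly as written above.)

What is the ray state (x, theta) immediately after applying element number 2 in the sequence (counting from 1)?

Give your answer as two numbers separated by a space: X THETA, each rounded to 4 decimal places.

Answer: 14.2000 -0.0176

Derivation:
Initial: x=7.0000 theta=0.4000
After 1 (propagate distance d=18): x=14.2000 theta=0.4000
After 2 (thin lens f=34): x=14.2000 theta=-3/170 (≈-0.0176)
Rounded to 4 decimal places: x = 14.2000, theta = -0.0176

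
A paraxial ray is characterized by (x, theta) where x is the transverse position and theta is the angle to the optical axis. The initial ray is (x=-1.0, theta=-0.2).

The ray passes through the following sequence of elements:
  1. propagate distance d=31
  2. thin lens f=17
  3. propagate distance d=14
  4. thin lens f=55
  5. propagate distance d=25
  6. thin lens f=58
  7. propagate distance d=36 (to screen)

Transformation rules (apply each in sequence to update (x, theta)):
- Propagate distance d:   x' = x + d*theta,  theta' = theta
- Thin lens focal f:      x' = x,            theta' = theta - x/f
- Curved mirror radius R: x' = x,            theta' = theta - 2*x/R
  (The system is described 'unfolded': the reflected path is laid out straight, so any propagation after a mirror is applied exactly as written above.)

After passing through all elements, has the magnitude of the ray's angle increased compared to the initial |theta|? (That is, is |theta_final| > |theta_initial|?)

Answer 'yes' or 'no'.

Answer: yes

Derivation:
Initial: x=-1.0000 theta=-0.2000
After 1 (propagate distance d=31): x=-7.2000 theta=-0.2000
After 2 (thin lens f=17): x=-7.2000 theta=19/85 (≈0.2235)
After 3 (propagate distance d=14): x=-346/85 (≈-4.0706) theta=19/85 (≈0.2235)
After 4 (thin lens f=55): x=-346/85 (≈-4.0706) theta=1391/4675 (≈0.2975)
After 5 (propagate distance d=25): x=3149/935 (≈3.3679) theta=1391/4675 (≈0.2975)
After 6 (thin lens f=58): x=3149/935 (≈3.3679) theta=5903/24650 (≈0.2395)
After 7 (propagate distance d=36 (to screen)): x=1625399/135575 (≈11.9889) theta=5903/24650 (≈0.2395)
|theta_initial|=0.2000 |theta_final|=5903/24650 (≈0.2395) -> increased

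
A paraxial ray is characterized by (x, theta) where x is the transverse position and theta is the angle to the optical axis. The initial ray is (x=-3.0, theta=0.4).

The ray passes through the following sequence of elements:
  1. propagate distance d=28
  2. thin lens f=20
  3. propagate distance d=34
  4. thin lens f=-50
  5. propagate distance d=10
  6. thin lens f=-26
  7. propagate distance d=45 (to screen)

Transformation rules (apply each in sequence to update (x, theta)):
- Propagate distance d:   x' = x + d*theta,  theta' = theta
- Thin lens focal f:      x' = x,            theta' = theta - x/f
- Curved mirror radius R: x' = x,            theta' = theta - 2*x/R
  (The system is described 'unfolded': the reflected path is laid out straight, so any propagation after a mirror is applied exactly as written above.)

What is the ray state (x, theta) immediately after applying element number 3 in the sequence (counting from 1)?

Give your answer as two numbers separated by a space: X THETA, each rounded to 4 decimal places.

Initial: x=-3.0000 theta=0.4000
After 1 (propagate distance d=28): x=8.2000 theta=0.4000
After 2 (thin lens f=20): x=8.2000 theta=-0.0100
After 3 (propagate distance d=34): x=7.8600 theta=-0.0100
Rounded to 4 decimal places: x = 7.8600, theta = -0.0100

Answer: 7.8600 -0.0100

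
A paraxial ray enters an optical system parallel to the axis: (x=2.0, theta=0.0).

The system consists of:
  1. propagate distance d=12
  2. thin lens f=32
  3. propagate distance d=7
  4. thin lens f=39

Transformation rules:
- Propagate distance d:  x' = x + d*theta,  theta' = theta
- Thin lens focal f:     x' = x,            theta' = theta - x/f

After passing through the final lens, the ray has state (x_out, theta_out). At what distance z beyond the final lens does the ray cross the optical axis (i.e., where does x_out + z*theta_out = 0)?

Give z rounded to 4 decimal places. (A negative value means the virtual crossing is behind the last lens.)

Initial: x=2.0000 theta=0.0000
After 1 (propagate distance d=12): x=2.0000 theta=0.0000
After 2 (thin lens f=32): x=2.0000 theta=-0.0625
After 3 (propagate distance d=7): x=1.5625 theta=-0.0625
After 4 (thin lens f=39): x=1.5625 theta=-4/39 (≈-0.1026)
z_focus = -x_out/theta_out = -(1.5625)/(-4/39) = 975/64 ≈ 15.2344
Rounded to 4 decimal places: z = 15.2344

Answer: 15.2344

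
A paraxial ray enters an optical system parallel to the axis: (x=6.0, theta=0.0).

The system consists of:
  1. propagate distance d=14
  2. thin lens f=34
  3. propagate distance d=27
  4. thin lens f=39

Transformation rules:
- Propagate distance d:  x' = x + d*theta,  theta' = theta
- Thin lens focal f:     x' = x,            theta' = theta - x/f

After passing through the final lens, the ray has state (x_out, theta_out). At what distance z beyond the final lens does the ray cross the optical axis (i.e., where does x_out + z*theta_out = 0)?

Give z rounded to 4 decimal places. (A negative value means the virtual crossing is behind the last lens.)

Answer: 5.9348

Derivation:
Initial: x=6.0000 theta=0.0000
After 1 (propagate distance d=14): x=6.0000 theta=0.0000
After 2 (thin lens f=34): x=6.0000 theta=-3/17 (≈-0.1765)
After 3 (propagate distance d=27): x=21/17 (≈1.2353) theta=-3/17 (≈-0.1765)
After 4 (thin lens f=39): x=21/17 (≈1.2353) theta=-46/221 (≈-0.2081)
z_focus = -x_out/theta_out = -(21/17)/(-46/221) = 273/46 ≈ 5.9348
Rounded to 4 decimal places: z = 5.9348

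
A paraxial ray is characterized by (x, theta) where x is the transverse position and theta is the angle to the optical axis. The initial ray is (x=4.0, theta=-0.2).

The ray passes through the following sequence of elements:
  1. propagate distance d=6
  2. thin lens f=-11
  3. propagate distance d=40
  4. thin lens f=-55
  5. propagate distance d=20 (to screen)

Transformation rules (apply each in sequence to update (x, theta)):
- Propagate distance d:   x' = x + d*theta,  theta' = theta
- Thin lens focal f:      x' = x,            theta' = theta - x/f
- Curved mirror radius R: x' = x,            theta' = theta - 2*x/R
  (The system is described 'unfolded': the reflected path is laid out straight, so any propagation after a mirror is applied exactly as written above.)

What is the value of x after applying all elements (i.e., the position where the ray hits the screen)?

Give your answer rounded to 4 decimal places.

Initial: x=4.0000 theta=-0.2000
After 1 (propagate distance d=6): x=2.8000 theta=-0.2000
After 2 (thin lens f=-11): x=2.8000 theta=3/55 (≈0.0545)
After 3 (propagate distance d=40): x=274/55 (≈4.9818) theta=3/55 (≈0.0545)
After 4 (thin lens f=-55): x=274/55 (≈4.9818) theta=439/3025 (≈0.1451)
After 5 (propagate distance d=20 (to screen)): x=954/121 (≈7.8843) theta=439/3025 (≈0.1451)
Rounded to 4 decimal places: x = 7.8843

Answer: 7.8843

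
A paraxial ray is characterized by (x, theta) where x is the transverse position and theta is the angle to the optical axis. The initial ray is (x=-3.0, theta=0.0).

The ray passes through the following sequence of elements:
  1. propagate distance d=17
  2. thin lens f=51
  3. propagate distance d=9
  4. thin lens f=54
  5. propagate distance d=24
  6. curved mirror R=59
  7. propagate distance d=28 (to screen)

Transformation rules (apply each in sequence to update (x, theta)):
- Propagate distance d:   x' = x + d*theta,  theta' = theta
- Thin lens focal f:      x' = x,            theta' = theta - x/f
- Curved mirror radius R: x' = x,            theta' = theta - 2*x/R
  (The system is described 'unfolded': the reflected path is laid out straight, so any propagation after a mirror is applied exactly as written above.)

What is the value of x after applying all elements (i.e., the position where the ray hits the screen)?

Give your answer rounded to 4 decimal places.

Initial: x=-3.0000 theta=0.0000
After 1 (propagate distance d=17): x=-3.0000 theta=0.0000
After 2 (thin lens f=51): x=-3.0000 theta=1/17 (≈0.0588)
After 3 (propagate distance d=9): x=-42/17 (≈-2.4706) theta=1/17 (≈0.0588)
After 4 (thin lens f=54): x=-42/17 (≈-2.4706) theta=16/153 (≈0.1046)
After 5 (propagate distance d=24): x=2/51 (≈0.0392) theta=16/153 (≈0.1046)
After 6 (curved mirror R=59): x=2/51 (≈0.0392) theta=932/9027 (≈0.1032)
After 7 (propagate distance d=28 (to screen)): x=26450/9027 (≈2.9301) theta=932/9027 (≈0.1032)
Rounded to 4 decimal places: x = 2.9301

Answer: 2.9301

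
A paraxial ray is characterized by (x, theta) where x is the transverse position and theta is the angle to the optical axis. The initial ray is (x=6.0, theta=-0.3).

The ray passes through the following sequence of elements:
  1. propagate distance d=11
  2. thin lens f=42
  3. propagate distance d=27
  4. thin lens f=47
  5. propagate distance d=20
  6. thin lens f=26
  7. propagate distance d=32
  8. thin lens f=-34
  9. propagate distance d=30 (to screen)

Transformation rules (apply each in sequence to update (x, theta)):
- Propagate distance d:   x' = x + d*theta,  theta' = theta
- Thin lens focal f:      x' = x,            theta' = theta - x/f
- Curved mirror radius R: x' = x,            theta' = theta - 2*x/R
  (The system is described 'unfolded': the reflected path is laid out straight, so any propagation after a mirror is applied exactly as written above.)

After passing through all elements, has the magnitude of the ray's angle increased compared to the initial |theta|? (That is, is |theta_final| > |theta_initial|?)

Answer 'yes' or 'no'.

Initial: x=6.0000 theta=-0.3000
After 1 (propagate distance d=11): x=2.7000 theta=-0.3000
After 2 (thin lens f=42): x=2.7000 theta=-51/140 (≈-0.3643)
After 3 (propagate distance d=27): x=-999/140 (≈-7.1357) theta=-51/140 (≈-0.3643)
After 4 (thin lens f=47): x=-999/140 (≈-7.1357) theta=-699/3290 (≈-0.2125)
After 5 (propagate distance d=20): x=-74913/6580 (≈-11.3850) theta=-699/3290 (≈-0.2125)
After 6 (thin lens f=26): x=-74913/6580 (≈-11.3850) theta=7713/34216 (≈0.2254)
After 7 (propagate distance d=32): x=-356829/85540 (≈-4.1715) theta=7713/34216 (≈0.2254)
After 8 (thin lens f=-34): x=-356829/85540 (≈-4.1715) theta=37347/363545 (≈0.1027)
After 9 (propagate distance d=30 (to screen)): x=-121881/111860 (≈-1.0896) theta=37347/363545 (≈0.1027)
|theta_initial|=0.3000 |theta_final|=37347/363545 (≈0.1027) -> not increased

Answer: no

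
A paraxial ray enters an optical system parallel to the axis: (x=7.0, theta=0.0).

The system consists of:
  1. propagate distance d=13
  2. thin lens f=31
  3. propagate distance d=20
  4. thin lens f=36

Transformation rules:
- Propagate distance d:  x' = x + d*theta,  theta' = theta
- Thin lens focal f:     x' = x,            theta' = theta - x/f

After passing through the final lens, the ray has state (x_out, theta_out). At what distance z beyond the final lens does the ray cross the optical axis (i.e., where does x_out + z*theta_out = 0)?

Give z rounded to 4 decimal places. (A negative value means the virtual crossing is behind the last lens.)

Answer: 8.4255

Derivation:
Initial: x=7.0000 theta=0.0000
After 1 (propagate distance d=13): x=7.0000 theta=0.0000
After 2 (thin lens f=31): x=7.0000 theta=-7/31 (≈-0.2258)
After 3 (propagate distance d=20): x=77/31 (≈2.4839) theta=-7/31 (≈-0.2258)
After 4 (thin lens f=36): x=77/31 (≈2.4839) theta=-329/1116 (≈-0.2948)
z_focus = -x_out/theta_out = -(77/31)/(-329/1116) = 396/47 ≈ 8.4255
Rounded to 4 decimal places: z = 8.4255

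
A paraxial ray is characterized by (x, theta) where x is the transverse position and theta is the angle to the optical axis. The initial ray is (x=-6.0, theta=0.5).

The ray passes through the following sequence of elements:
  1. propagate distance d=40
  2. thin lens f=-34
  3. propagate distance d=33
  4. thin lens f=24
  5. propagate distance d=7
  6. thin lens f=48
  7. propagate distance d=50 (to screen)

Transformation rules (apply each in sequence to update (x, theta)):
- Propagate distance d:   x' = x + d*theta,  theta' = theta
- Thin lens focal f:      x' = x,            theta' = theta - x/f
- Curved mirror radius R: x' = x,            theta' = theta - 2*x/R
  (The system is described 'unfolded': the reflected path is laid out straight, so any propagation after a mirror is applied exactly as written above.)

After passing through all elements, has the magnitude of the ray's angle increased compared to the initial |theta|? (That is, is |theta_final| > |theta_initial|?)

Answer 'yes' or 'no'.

Initial: x=-6.0000 theta=0.5000
After 1 (propagate distance d=40): x=14.0000 theta=0.5000
After 2 (thin lens f=-34): x=14.0000 theta=31/34 (≈0.9118)
After 3 (propagate distance d=33): x=1499/34 (≈44.0882) theta=31/34 (≈0.9118)
After 4 (thin lens f=24): x=1499/34 (≈44.0882) theta=-755/816 (≈-0.9252)
After 5 (propagate distance d=7): x=30691/816 (≈37.6115) theta=-755/816 (≈-0.9252)
After 6 (thin lens f=48): x=30691/816 (≈37.6115) theta=-66931/39168 (≈-1.7088)
After 7 (propagate distance d=50 (to screen)): x=-936691/19584 (≈-47.8294) theta=-66931/39168 (≈-1.7088)
|theta_initial|=0.5000 |theta_final|=66931/39168 (≈1.7088) -> increased

Answer: yes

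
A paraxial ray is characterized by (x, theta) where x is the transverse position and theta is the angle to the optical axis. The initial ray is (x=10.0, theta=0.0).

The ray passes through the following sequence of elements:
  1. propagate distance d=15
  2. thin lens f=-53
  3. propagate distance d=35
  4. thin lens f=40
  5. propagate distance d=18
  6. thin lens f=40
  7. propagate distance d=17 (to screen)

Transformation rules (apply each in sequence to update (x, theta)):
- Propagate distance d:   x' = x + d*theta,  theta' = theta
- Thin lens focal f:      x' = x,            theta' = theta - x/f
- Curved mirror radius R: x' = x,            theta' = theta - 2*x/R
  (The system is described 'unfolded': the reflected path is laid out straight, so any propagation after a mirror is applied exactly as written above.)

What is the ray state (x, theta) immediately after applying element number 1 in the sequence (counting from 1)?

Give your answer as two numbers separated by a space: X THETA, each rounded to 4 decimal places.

Answer: 10.0000 0.0000

Derivation:
Initial: x=10.0000 theta=0.0000
After 1 (propagate distance d=15): x=10.0000 theta=0.0000
Rounded to 4 decimal places: x = 10.0000, theta = 0.0000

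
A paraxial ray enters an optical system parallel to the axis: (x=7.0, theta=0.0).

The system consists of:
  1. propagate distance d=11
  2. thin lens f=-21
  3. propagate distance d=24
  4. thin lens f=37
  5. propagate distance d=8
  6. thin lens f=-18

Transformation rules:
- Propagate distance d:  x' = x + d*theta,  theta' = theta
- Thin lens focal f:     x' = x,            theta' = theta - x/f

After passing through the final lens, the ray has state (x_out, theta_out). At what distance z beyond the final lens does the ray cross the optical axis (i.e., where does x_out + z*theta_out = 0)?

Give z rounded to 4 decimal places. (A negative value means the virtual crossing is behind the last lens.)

Initial: x=7.0000 theta=0.0000
After 1 (propagate distance d=11): x=7.0000 theta=0.0000
After 2 (thin lens f=-21): x=7.0000 theta=1/3 (≈0.3333)
After 3 (propagate distance d=24): x=15.0000 theta=1/3 (≈0.3333)
After 4 (thin lens f=37): x=15.0000 theta=-8/111 (≈-0.0721)
After 5 (propagate distance d=8): x=1601/111 (≈14.4234) theta=-8/111 (≈-0.0721)
After 6 (thin lens f=-18): x=1601/111 (≈14.4234) theta=1457/1998 (≈0.7292)
z_focus = -x_out/theta_out = -(1601/111)/(1457/1998) = -28818/1457 ≈ -19.7790
Rounded to 4 decimal places: z = -19.7790

Answer: -19.7790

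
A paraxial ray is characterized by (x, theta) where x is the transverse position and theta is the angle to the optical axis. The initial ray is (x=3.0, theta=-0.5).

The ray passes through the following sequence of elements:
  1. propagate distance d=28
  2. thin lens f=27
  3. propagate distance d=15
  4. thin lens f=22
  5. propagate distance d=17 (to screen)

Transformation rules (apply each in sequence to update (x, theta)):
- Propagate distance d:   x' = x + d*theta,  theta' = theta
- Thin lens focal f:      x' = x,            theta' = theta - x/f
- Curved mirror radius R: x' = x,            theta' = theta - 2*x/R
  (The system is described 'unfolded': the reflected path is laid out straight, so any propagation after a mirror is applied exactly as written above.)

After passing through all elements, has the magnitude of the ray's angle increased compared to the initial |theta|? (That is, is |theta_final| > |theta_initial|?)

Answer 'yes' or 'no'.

Answer: no

Derivation:
Initial: x=3.0000 theta=-0.5000
After 1 (propagate distance d=28): x=-11.0000 theta=-0.5000
After 2 (thin lens f=27): x=-11.0000 theta=-5/54 (≈-0.0926)
After 3 (propagate distance d=15): x=-223/18 (≈-12.3889) theta=-5/54 (≈-0.0926)
After 4 (thin lens f=22): x=-223/18 (≈-12.3889) theta=559/1188 (≈0.4705)
After 5 (propagate distance d=17 (to screen)): x=-5215/1188 (≈-4.3897) theta=559/1188 (≈0.4705)
|theta_initial|=0.5000 |theta_final|=559/1188 (≈0.4705) -> not increased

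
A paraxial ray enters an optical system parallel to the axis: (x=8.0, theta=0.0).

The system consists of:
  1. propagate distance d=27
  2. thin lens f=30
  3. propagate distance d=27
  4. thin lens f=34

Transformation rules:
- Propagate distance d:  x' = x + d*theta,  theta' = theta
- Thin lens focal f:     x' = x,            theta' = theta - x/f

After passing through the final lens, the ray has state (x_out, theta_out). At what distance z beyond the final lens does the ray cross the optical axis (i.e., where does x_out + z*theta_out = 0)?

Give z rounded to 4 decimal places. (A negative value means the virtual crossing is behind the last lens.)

Answer: 2.7568

Derivation:
Initial: x=8.0000 theta=0.0000
After 1 (propagate distance d=27): x=8.0000 theta=0.0000
After 2 (thin lens f=30): x=8.0000 theta=-4/15 (≈-0.2667)
After 3 (propagate distance d=27): x=0.8000 theta=-4/15 (≈-0.2667)
After 4 (thin lens f=34): x=0.8000 theta=-74/255 (≈-0.2902)
z_focus = -x_out/theta_out = -(0.8000)/(-74/255) = 102/37 ≈ 2.7568
Rounded to 4 decimal places: z = 2.7568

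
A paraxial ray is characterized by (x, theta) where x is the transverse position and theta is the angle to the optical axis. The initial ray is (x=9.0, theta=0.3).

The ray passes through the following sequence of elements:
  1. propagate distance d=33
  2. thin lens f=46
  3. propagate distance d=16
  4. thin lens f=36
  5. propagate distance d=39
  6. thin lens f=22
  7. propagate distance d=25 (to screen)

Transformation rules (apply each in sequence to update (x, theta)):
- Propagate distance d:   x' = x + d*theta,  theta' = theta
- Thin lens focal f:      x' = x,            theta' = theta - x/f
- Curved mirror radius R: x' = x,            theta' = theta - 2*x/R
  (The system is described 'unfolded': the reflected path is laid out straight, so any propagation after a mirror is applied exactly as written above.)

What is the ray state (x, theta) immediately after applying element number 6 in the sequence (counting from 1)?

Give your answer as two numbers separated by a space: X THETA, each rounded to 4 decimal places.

Initial: x=9.0000 theta=0.3000
After 1 (propagate distance d=33): x=18.9000 theta=0.3000
After 2 (thin lens f=46): x=18.9000 theta=-51/460 (≈-0.1109)
After 3 (propagate distance d=16): x=3939/230 (≈17.1261) theta=-51/460 (≈-0.1109)
After 4 (thin lens f=36): x=3939/230 (≈17.1261) theta=-1619/2760 (≈-0.5866)
After 5 (propagate distance d=39): x=-5291/920 (≈-5.7511) theta=-1619/2760 (≈-0.5866)
After 6 (thin lens f=22): x=-5291/920 (≈-5.7511) theta=-359/1104 (≈-0.3252)
Rounded to 4 decimal places: x = -5.7511, theta = -0.3252

Answer: -5.7511 -0.3252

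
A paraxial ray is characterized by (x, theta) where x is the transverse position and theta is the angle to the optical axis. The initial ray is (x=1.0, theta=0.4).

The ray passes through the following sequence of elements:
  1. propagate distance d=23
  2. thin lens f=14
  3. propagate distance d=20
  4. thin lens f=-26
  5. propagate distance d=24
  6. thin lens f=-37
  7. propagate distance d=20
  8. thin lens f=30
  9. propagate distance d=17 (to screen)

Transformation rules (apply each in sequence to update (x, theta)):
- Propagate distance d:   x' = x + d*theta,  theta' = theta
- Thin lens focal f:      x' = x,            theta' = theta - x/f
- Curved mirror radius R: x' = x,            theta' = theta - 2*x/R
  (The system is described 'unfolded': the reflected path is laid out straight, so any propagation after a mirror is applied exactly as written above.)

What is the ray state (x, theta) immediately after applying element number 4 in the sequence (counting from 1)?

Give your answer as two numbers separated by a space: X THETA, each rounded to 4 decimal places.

Answer: 3.6286 -0.1890

Derivation:
Initial: x=1.0000 theta=0.4000
After 1 (propagate distance d=23): x=10.2000 theta=0.4000
After 2 (thin lens f=14): x=10.2000 theta=-23/70 (≈-0.3286)
After 3 (propagate distance d=20): x=127/35 (≈3.6286) theta=-23/70 (≈-0.3286)
After 4 (thin lens f=-26): x=127/35 (≈3.6286) theta=-86/455 (≈-0.1890)
Rounded to 4 decimal places: x = 3.6286, theta = -0.1890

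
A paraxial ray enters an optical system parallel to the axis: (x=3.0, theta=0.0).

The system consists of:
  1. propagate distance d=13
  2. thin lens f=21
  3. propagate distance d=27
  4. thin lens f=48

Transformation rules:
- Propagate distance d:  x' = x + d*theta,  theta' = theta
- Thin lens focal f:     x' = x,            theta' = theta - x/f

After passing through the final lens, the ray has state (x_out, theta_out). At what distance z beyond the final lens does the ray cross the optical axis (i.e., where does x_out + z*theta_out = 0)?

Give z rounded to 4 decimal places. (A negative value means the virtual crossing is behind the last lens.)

Answer: -6.8571

Derivation:
Initial: x=3.0000 theta=0.0000
After 1 (propagate distance d=13): x=3.0000 theta=0.0000
After 2 (thin lens f=21): x=3.0000 theta=-1/7 (≈-0.1429)
After 3 (propagate distance d=27): x=-6/7 (≈-0.8571) theta=-1/7 (≈-0.1429)
After 4 (thin lens f=48): x=-6/7 (≈-0.8571) theta=-0.1250
z_focus = -x_out/theta_out = -(-6/7)/(-0.1250) = -48/7 ≈ -6.8571
Rounded to 4 decimal places: z = -6.8571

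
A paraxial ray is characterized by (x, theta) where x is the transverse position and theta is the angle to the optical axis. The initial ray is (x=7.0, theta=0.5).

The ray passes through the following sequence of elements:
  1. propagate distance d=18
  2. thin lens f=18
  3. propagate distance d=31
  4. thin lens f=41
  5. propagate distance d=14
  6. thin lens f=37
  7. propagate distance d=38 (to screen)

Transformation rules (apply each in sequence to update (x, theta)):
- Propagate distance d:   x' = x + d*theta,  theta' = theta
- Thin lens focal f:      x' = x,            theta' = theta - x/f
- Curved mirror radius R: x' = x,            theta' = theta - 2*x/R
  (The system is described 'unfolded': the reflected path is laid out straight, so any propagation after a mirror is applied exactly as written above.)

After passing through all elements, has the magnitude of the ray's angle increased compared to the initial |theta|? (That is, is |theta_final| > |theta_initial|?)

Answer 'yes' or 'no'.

Initial: x=7.0000 theta=0.5000
After 1 (propagate distance d=18): x=16.0000 theta=0.5000
After 2 (thin lens f=18): x=16.0000 theta=-7/18 (≈-0.3889)
After 3 (propagate distance d=31): x=71/18 (≈3.9444) theta=-7/18 (≈-0.3889)
After 4 (thin lens f=41): x=71/18 (≈3.9444) theta=-179/369 (≈-0.4851)
After 5 (propagate distance d=14): x=-2101/738 (≈-2.8469) theta=-179/369 (≈-0.4851)
After 6 (thin lens f=37): x=-2101/738 (≈-2.8469) theta=-3715/9102 (≈-0.4082)
After 7 (propagate distance d=38 (to screen)): x=-501247/27306 (≈-18.3567) theta=-3715/9102 (≈-0.4082)
|theta_initial|=0.5000 |theta_final|=3715/9102 (≈0.4082) -> not increased

Answer: no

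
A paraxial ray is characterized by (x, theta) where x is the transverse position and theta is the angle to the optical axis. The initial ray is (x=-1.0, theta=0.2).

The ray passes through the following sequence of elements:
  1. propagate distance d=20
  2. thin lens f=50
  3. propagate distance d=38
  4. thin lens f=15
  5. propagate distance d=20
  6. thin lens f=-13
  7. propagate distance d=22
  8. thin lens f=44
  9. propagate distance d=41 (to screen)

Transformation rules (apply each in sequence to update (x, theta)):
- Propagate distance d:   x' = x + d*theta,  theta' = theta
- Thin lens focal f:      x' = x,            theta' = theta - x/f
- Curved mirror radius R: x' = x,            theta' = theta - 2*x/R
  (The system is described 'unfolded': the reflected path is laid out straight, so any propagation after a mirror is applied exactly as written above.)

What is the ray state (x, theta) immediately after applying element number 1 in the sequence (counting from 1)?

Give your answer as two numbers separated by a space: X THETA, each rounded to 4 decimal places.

Answer: 3.0000 0.2000

Derivation:
Initial: x=-1.0000 theta=0.2000
After 1 (propagate distance d=20): x=3.0000 theta=0.2000
Rounded to 4 decimal places: x = 3.0000, theta = 0.2000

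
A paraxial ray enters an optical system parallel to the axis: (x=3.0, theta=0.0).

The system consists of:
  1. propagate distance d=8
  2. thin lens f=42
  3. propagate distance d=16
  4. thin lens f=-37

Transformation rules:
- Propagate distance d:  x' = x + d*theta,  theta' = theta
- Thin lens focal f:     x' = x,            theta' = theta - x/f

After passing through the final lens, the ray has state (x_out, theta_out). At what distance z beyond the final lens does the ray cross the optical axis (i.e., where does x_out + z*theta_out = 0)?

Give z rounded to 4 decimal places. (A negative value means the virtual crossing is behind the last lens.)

Answer: 87.4545

Derivation:
Initial: x=3.0000 theta=0.0000
After 1 (propagate distance d=8): x=3.0000 theta=0.0000
After 2 (thin lens f=42): x=3.0000 theta=-1/14 (≈-0.0714)
After 3 (propagate distance d=16): x=13/7 (≈1.8571) theta=-1/14 (≈-0.0714)
After 4 (thin lens f=-37): x=13/7 (≈1.8571) theta=-11/518 (≈-0.0212)
z_focus = -x_out/theta_out = -(13/7)/(-11/518) = 962/11 ≈ 87.4545
Rounded to 4 decimal places: z = 87.4545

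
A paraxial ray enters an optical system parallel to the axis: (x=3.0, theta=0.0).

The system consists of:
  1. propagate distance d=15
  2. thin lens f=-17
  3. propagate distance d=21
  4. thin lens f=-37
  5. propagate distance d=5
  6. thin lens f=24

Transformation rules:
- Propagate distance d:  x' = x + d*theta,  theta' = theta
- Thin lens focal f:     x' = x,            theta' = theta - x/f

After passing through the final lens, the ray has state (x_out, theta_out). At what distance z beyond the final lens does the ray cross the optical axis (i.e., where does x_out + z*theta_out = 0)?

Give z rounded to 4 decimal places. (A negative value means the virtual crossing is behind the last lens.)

Initial: x=3.0000 theta=0.0000
After 1 (propagate distance d=15): x=3.0000 theta=0.0000
After 2 (thin lens f=-17): x=3.0000 theta=3/17 (≈0.1765)
After 3 (propagate distance d=21): x=114/17 (≈6.7059) theta=3/17 (≈0.1765)
After 4 (thin lens f=-37): x=114/17 (≈6.7059) theta=225/629 (≈0.3577)
After 5 (propagate distance d=5): x=5343/629 (≈8.4944) theta=225/629 (≈0.3577)
After 6 (thin lens f=24): x=5343/629 (≈8.4944) theta=19/5032 (≈0.0038)
z_focus = -x_out/theta_out = -(5343/629)/(19/5032) = -42744/19 ≈ -2249.6842
Rounded to 4 decimal places: z = -2249.6842

Answer: -2249.6842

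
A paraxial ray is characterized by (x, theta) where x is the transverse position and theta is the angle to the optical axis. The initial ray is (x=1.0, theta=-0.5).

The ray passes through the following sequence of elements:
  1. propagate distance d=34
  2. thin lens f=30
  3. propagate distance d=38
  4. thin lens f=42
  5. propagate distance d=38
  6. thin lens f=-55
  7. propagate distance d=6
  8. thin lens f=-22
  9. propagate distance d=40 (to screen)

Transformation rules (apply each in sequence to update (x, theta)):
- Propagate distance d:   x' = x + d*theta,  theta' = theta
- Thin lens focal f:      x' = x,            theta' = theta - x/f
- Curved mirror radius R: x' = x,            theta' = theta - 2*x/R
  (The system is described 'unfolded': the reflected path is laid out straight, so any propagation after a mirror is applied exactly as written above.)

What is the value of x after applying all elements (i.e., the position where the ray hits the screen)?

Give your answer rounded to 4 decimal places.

Answer: 21.3344

Derivation:
Initial: x=1.0000 theta=-0.5000
After 1 (propagate distance d=34): x=-16.0000 theta=-0.5000
After 2 (thin lens f=30): x=-16.0000 theta=1/30 (≈0.0333)
After 3 (propagate distance d=38): x=-221/15 (≈-14.7333) theta=1/30 (≈0.0333)
After 4 (thin lens f=42): x=-221/15 (≈-14.7333) theta=121/315 (≈0.3841)
After 5 (propagate distance d=38): x=-43/315 (≈-0.1365) theta=121/315 (≈0.3841)
After 6 (thin lens f=-55): x=-43/315 (≈-0.1365) theta=2204/5775 (≈0.3816)
After 7 (propagate distance d=6): x=37307/17325 (≈2.1534) theta=2204/5775 (≈0.3816)
After 8 (thin lens f=-22): x=37307/17325 (≈2.1534) theta=182771/381150 (≈0.4795)
After 9 (propagate distance d=40 (to screen)): x=4065797/190575 (≈21.3344) theta=182771/381150 (≈0.4795)
Rounded to 4 decimal places: x = 21.3344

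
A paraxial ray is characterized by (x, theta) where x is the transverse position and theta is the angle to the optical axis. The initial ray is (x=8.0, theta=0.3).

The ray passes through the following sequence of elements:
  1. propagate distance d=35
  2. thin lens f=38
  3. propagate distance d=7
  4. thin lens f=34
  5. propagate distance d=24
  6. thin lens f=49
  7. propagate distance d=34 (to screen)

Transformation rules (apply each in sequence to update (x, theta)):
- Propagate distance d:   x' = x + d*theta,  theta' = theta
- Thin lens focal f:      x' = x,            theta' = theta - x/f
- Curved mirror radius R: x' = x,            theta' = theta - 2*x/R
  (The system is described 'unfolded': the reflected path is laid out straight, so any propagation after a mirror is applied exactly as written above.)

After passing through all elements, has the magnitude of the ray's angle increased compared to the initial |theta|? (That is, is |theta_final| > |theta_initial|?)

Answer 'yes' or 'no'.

Initial: x=8.0000 theta=0.3000
After 1 (propagate distance d=35): x=18.5000 theta=0.3000
After 2 (thin lens f=38): x=18.5000 theta=-71/380 (≈-0.1868)
After 3 (propagate distance d=7): x=6533/380 (≈17.1921) theta=-71/380 (≈-0.1868)
After 4 (thin lens f=34): x=6533/380 (≈17.1921) theta=-8947/12920 (≈-0.6925)
After 5 (propagate distance d=24): x=3697/6460 (≈0.5723) theta=-8947/12920 (≈-0.6925)
After 6 (thin lens f=49): x=3697/6460 (≈0.5723) theta=-23463/33320 (≈-0.7042)
After 7 (propagate distance d=34 (to screen)): x=-1849349/79135 (≈-23.3695) theta=-23463/33320 (≈-0.7042)
|theta_initial|=0.3000 |theta_final|=23463/33320 (≈0.7042) -> increased

Answer: yes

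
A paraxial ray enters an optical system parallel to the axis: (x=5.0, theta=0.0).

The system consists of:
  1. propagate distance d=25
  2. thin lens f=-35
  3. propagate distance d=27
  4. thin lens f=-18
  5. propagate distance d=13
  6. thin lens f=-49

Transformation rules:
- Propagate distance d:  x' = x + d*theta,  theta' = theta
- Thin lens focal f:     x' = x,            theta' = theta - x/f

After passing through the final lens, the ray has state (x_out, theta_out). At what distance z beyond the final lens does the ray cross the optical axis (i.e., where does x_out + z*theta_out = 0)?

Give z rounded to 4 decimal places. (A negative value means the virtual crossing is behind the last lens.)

Answer: -17.3871

Derivation:
Initial: x=5.0000 theta=0.0000
After 1 (propagate distance d=25): x=5.0000 theta=0.0000
After 2 (thin lens f=-35): x=5.0000 theta=1/7 (≈0.1429)
After 3 (propagate distance d=27): x=62/7 (≈8.8571) theta=1/7 (≈0.1429)
After 4 (thin lens f=-18): x=62/7 (≈8.8571) theta=40/63 (≈0.6349)
After 5 (propagate distance d=13): x=154/9 (≈17.1111) theta=40/63 (≈0.6349)
After 6 (thin lens f=-49): x=154/9 (≈17.1111) theta=62/63 (≈0.9841)
z_focus = -x_out/theta_out = -(154/9)/(62/63) = -539/31 ≈ -17.3871
Rounded to 4 decimal places: z = -17.3871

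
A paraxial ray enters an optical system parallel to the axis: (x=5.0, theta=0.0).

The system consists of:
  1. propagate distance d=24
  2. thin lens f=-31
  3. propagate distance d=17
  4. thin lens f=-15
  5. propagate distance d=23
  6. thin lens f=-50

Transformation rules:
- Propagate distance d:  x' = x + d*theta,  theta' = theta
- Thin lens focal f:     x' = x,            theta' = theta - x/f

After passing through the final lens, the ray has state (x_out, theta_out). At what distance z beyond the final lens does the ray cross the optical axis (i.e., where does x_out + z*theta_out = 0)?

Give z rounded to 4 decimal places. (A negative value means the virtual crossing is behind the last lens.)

Answer: -20.3892

Derivation:
Initial: x=5.0000 theta=0.0000
After 1 (propagate distance d=24): x=5.0000 theta=0.0000
After 2 (thin lens f=-31): x=5.0000 theta=5/31 (≈0.1613)
After 3 (propagate distance d=17): x=240/31 (≈7.7419) theta=5/31 (≈0.1613)
After 4 (thin lens f=-15): x=240/31 (≈7.7419) theta=21/31 (≈0.6774)
After 5 (propagate distance d=23): x=723/31 (≈23.3226) theta=21/31 (≈0.6774)
After 6 (thin lens f=-50): x=723/31 (≈23.3226) theta=1773/1550 (≈1.1439)
z_focus = -x_out/theta_out = -(723/31)/(1773/1550) = -12050/591 ≈ -20.3892
Rounded to 4 decimal places: z = -20.3892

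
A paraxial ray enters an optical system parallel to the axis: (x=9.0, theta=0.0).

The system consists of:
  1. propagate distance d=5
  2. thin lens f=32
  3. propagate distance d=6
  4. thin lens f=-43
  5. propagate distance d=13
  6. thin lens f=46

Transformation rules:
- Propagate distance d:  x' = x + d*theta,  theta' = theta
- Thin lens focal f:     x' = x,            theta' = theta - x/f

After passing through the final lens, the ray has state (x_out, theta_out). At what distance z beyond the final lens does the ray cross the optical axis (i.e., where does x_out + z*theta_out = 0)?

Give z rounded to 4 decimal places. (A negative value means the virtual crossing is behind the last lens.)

Answer: 24.5753

Derivation:
Initial: x=9.0000 theta=0.0000
After 1 (propagate distance d=5): x=9.0000 theta=0.0000
After 2 (thin lens f=32): x=9.0000 theta=-9/32 (≈-0.2813)
After 3 (propagate distance d=6): x=7.3125 theta=-9/32 (≈-0.2813)
After 4 (thin lens f=-43): x=7.3125 theta=-153/1376 (≈-0.1112)
After 5 (propagate distance d=13): x=8073/1376 (≈5.8670) theta=-153/1376 (≈-0.1112)
After 6 (thin lens f=46): x=8073/1376 (≈5.8670) theta=-657/2752 (≈-0.2387)
z_focus = -x_out/theta_out = -(8073/1376)/(-657/2752) = 1794/73 ≈ 24.5753
Rounded to 4 decimal places: z = 24.5753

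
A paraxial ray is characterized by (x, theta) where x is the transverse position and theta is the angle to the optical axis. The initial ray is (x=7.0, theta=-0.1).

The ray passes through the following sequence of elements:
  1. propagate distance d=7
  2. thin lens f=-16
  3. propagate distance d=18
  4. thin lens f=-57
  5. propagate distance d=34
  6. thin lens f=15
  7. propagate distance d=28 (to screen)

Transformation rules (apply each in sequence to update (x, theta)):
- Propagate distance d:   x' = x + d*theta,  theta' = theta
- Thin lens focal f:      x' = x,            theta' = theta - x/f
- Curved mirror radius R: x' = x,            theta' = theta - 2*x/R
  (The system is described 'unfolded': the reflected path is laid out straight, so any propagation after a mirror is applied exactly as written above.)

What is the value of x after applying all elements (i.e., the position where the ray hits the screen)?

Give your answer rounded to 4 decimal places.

Answer: -10.7715

Derivation:
Initial: x=7.0000 theta=-0.1000
After 1 (propagate distance d=7): x=6.3000 theta=-0.1000
After 2 (thin lens f=-16): x=6.3000 theta=47/160 (≈0.2938)
After 3 (propagate distance d=18): x=11.5875 theta=47/160 (≈0.2938)
After 4 (thin lens f=-57): x=11.5875 theta=1511/3040 (≈0.4970)
After 5 (propagate distance d=34): x=2165/76 (≈28.4868) theta=1511/3040 (≈0.4970)
After 6 (thin lens f=15): x=2165/76 (≈28.4868) theta=-673/480 (≈-1.4021)
After 7 (propagate distance d=28 (to screen)): x=-24559/2280 (≈-10.7715) theta=-673/480 (≈-1.4021)
Rounded to 4 decimal places: x = -10.7715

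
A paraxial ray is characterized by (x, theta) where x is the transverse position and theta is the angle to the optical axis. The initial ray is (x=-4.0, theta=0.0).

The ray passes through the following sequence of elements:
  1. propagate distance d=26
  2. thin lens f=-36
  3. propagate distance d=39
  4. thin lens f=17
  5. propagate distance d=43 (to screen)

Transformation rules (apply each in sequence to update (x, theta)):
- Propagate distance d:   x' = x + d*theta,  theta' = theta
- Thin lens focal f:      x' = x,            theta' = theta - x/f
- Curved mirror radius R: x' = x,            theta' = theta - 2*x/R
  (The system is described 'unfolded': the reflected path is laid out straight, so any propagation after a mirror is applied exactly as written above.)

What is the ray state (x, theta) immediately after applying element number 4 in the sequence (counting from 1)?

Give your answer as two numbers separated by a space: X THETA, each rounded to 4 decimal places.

Initial: x=-4.0000 theta=0.0000
After 1 (propagate distance d=26): x=-4.0000 theta=0.0000
After 2 (thin lens f=-36): x=-4.0000 theta=-1/9 (≈-0.1111)
After 3 (propagate distance d=39): x=-25/3 (≈-8.3333) theta=-1/9 (≈-0.1111)
After 4 (thin lens f=17): x=-25/3 (≈-8.3333) theta=58/153 (≈0.3791)
Rounded to 4 decimal places: x = -8.3333, theta = 0.3791

Answer: -8.3333 0.3791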